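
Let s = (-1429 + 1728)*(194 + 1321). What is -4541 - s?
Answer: -457526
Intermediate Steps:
s = 452985 (s = 299*1515 = 452985)
-4541 - s = -4541 - 1*452985 = -4541 - 452985 = -457526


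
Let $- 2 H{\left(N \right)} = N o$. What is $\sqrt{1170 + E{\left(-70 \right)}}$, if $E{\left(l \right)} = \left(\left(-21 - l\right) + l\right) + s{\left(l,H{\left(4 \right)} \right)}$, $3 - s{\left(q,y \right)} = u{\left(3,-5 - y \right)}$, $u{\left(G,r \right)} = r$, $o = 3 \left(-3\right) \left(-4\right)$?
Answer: $\sqrt{1085} \approx 32.939$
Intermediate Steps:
$o = 36$ ($o = \left(-9\right) \left(-4\right) = 36$)
$H{\left(N \right)} = - 18 N$ ($H{\left(N \right)} = - \frac{N 36}{2} = - \frac{36 N}{2} = - 18 N$)
$s{\left(q,y \right)} = 8 + y$ ($s{\left(q,y \right)} = 3 - \left(-5 - y\right) = 3 + \left(5 + y\right) = 8 + y$)
$E{\left(l \right)} = -85$ ($E{\left(l \right)} = \left(\left(-21 - l\right) + l\right) + \left(8 - 72\right) = -21 + \left(8 - 72\right) = -21 - 64 = -85$)
$\sqrt{1170 + E{\left(-70 \right)}} = \sqrt{1170 - 85} = \sqrt{1085}$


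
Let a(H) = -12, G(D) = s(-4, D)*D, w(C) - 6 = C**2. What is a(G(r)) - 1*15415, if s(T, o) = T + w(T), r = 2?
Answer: -15427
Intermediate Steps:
w(C) = 6 + C**2
s(T, o) = 6 + T + T**2 (s(T, o) = T + (6 + T**2) = 6 + T + T**2)
G(D) = 18*D (G(D) = (6 - 4 + (-4)**2)*D = (6 - 4 + 16)*D = 18*D)
a(G(r)) - 1*15415 = -12 - 1*15415 = -12 - 15415 = -15427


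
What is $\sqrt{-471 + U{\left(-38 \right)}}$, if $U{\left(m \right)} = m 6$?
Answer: $i \sqrt{699} \approx 26.439 i$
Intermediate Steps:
$U{\left(m \right)} = 6 m$
$\sqrt{-471 + U{\left(-38 \right)}} = \sqrt{-471 + 6 \left(-38\right)} = \sqrt{-471 - 228} = \sqrt{-699} = i \sqrt{699}$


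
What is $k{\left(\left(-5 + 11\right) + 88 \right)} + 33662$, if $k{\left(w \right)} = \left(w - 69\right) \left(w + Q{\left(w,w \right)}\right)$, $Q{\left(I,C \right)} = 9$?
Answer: $36237$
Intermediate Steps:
$k{\left(w \right)} = \left(-69 + w\right) \left(9 + w\right)$ ($k{\left(w \right)} = \left(w - 69\right) \left(w + 9\right) = \left(-69 + w\right) \left(9 + w\right)$)
$k{\left(\left(-5 + 11\right) + 88 \right)} + 33662 = \left(-621 + \left(\left(-5 + 11\right) + 88\right)^{2} - 60 \left(\left(-5 + 11\right) + 88\right)\right) + 33662 = \left(-621 + \left(6 + 88\right)^{2} - 60 \left(6 + 88\right)\right) + 33662 = \left(-621 + 94^{2} - 5640\right) + 33662 = \left(-621 + 8836 - 5640\right) + 33662 = 2575 + 33662 = 36237$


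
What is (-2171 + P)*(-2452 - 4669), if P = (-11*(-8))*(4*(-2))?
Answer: 20472875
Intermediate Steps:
P = -704 (P = 88*(-8) = -704)
(-2171 + P)*(-2452 - 4669) = (-2171 - 704)*(-2452 - 4669) = -2875*(-7121) = 20472875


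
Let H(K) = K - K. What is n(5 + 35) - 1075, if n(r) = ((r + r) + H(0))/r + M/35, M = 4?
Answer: -37551/35 ≈ -1072.9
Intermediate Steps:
H(K) = 0
n(r) = 74/35 (n(r) = ((r + r) + 0)/r + 4/35 = (2*r + 0)/r + 4*(1/35) = (2*r)/r + 4/35 = 2 + 4/35 = 74/35)
n(5 + 35) - 1075 = 74/35 - 1075 = -37551/35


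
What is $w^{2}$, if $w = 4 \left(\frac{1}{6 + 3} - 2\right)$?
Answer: $\frac{4624}{81} \approx 57.086$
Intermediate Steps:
$w = - \frac{68}{9}$ ($w = 4 \left(\frac{1}{9} - 2\right) = 4 \left(- \frac{17}{9}\right) = - \frac{68}{9} \approx -7.5556$)
$w^{2} = \left(- \frac{68}{9}\right)^{2} = \frac{4624}{81}$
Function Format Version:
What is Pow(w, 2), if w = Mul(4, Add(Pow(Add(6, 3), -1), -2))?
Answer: Rational(4624, 81) ≈ 57.086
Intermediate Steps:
w = Rational(-68, 9) (w = Mul(4, Add(Pow(9, -1), -2)) = Mul(4, Add(Rational(1, 9), -2)) = Mul(4, Rational(-17, 9)) = Rational(-68, 9) ≈ -7.5556)
Pow(w, 2) = Pow(Rational(-68, 9), 2) = Rational(4624, 81)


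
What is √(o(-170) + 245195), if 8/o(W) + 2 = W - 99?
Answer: 3*√2000818203/271 ≈ 495.17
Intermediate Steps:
o(W) = 8/(-101 + W) (o(W) = 8/(-2 + (W - 99)) = 8/(-2 + (-99 + W)) = 8/(-101 + W))
√(o(-170) + 245195) = √(8/(-101 - 170) + 245195) = √(8/(-271) + 245195) = √(8*(-1/271) + 245195) = √(-8/271 + 245195) = √(66447837/271) = 3*√2000818203/271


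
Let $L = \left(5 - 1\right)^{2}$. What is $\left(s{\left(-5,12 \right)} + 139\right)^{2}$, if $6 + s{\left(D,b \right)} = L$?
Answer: $22201$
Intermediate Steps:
$L = 16$ ($L = 4^{2} = 16$)
$s{\left(D,b \right)} = 10$ ($s{\left(D,b \right)} = -6 + 16 = 10$)
$\left(s{\left(-5,12 \right)} + 139\right)^{2} = \left(10 + 139\right)^{2} = 149^{2} = 22201$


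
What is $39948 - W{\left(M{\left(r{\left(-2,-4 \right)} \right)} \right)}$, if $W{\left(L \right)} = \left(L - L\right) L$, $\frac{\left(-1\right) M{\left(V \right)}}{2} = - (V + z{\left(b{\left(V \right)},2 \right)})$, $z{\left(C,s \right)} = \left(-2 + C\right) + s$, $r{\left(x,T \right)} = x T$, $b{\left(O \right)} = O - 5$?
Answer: $39948$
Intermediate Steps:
$b{\left(O \right)} = -5 + O$
$r{\left(x,T \right)} = T x$
$z{\left(C,s \right)} = -2 + C + s$
$M{\left(V \right)} = -10 + 4 V$ ($M{\left(V \right)} = - 2 \left(- (V + \left(-2 + \left(-5 + V\right) + 2\right))\right) = - 2 \left(- (V + \left(-5 + V\right))\right) = - 2 \left(- (-5 + 2 V)\right) = - 2 \left(5 - 2 V\right) = -10 + 4 V$)
$W{\left(L \right)} = 0$ ($W{\left(L \right)} = 0 L = 0$)
$39948 - W{\left(M{\left(r{\left(-2,-4 \right)} \right)} \right)} = 39948 - 0 = 39948 + 0 = 39948$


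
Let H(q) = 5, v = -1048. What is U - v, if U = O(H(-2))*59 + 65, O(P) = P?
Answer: 1408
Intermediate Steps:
U = 360 (U = 5*59 + 65 = 295 + 65 = 360)
U - v = 360 - 1*(-1048) = 360 + 1048 = 1408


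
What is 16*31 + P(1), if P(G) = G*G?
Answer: 497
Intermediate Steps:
P(G) = G²
16*31 + P(1) = 16*31 + 1² = 496 + 1 = 497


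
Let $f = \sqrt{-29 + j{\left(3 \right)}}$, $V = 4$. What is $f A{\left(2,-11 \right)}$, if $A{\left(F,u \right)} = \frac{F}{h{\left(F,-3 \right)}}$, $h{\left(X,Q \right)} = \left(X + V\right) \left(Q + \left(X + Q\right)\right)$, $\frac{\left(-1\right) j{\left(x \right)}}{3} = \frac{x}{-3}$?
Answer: $- \frac{i \sqrt{26}}{12} \approx - 0.42492 i$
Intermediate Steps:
$j{\left(x \right)} = x$ ($j{\left(x \right)} = - 3 \frac{x}{-3} = - 3 x \left(- \frac{1}{3}\right) = - 3 \left(- \frac{x}{3}\right) = x$)
$h{\left(X,Q \right)} = \left(4 + X\right) \left(X + 2 Q\right)$ ($h{\left(X,Q \right)} = \left(X + 4\right) \left(Q + \left(X + Q\right)\right) = \left(4 + X\right) \left(Q + \left(Q + X\right)\right) = \left(4 + X\right) \left(X + 2 Q\right)$)
$A{\left(F,u \right)} = \frac{F}{-24 + F^{2} - 2 F}$ ($A{\left(F,u \right)} = \frac{F}{F^{2} + 4 F + 8 \left(-3\right) + 2 \left(-3\right) F} = \frac{F}{F^{2} + 4 F - 24 - 6 F} = \frac{F}{-24 + F^{2} - 2 F}$)
$f = i \sqrt{26}$ ($f = \sqrt{-29 + 3} = \sqrt{-26} = i \sqrt{26} \approx 5.099 i$)
$f A{\left(2,-11 \right)} = i \sqrt{26} \frac{2}{-24 + 2^{2} - 4} = i \sqrt{26} \frac{2}{-24 + 4 - 4} = i \sqrt{26} \frac{2}{-24} = i \sqrt{26} \cdot 2 \left(- \frac{1}{24}\right) = i \sqrt{26} \left(- \frac{1}{12}\right) = - \frac{i \sqrt{26}}{12}$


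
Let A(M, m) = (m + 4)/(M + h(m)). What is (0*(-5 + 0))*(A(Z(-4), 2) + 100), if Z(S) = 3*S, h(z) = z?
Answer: 0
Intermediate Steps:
A(M, m) = (4 + m)/(M + m) (A(M, m) = (m + 4)/(M + m) = (4 + m)/(M + m))
(0*(-5 + 0))*(A(Z(-4), 2) + 100) = (0*(-5 + 0))*((4 + 2)/(3*(-4) + 2) + 100) = (0*(-5))*(6/(-12 + 2) + 100) = 0*(6/(-10) + 100) = 0*(-⅒*6 + 100) = 0*(-⅗ + 100) = 0*(497/5) = 0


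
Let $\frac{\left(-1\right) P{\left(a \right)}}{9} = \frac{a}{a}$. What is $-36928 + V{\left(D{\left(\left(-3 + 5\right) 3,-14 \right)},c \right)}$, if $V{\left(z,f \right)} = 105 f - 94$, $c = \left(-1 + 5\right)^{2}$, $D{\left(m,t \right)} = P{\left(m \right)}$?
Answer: $-35342$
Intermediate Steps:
$P{\left(a \right)} = -9$ ($P{\left(a \right)} = - 9 \frac{a}{a} = \left(-9\right) 1 = -9$)
$D{\left(m,t \right)} = -9$
$c = 16$ ($c = 4^{2} = 16$)
$V{\left(z,f \right)} = -94 + 105 f$
$-36928 + V{\left(D{\left(\left(-3 + 5\right) 3,-14 \right)},c \right)} = -36928 + \left(-94 + 105 \cdot 16\right) = -36928 + \left(-94 + 1680\right) = -36928 + 1586 = -35342$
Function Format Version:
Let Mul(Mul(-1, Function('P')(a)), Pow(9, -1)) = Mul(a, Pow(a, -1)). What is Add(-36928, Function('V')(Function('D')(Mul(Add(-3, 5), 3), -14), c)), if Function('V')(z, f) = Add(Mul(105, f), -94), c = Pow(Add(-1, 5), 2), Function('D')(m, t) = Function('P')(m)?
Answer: -35342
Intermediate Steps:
Function('P')(a) = -9 (Function('P')(a) = Mul(-9, Mul(a, Pow(a, -1))) = Mul(-9, 1) = -9)
Function('D')(m, t) = -9
c = 16 (c = Pow(4, 2) = 16)
Function('V')(z, f) = Add(-94, Mul(105, f))
Add(-36928, Function('V')(Function('D')(Mul(Add(-3, 5), 3), -14), c)) = Add(-36928, Add(-94, Mul(105, 16))) = Add(-36928, Add(-94, 1680)) = Add(-36928, 1586) = -35342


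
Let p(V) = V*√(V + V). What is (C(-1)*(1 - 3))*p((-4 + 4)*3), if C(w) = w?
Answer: 0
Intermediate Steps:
p(V) = √2*V^(3/2) (p(V) = V*√(2*V) = V*(√2*√V) = √2*V^(3/2))
(C(-1)*(1 - 3))*p((-4 + 4)*3) = (-(1 - 3))*(√2*((-4 + 4)*3)^(3/2)) = (-1*(-2))*(√2*(0*3)^(3/2)) = 2*(√2*0^(3/2)) = 2*(√2*0) = 2*0 = 0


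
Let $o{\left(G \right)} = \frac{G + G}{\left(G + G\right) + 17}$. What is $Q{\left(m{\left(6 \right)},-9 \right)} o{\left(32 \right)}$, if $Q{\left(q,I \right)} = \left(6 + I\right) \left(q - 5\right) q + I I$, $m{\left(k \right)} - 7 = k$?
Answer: $- \frac{4928}{27} \approx -182.52$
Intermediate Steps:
$m{\left(k \right)} = 7 + k$
$o{\left(G \right)} = \frac{2 G}{17 + 2 G}$ ($o{\left(G \right)} = \frac{2 G}{2 G + 17} = \frac{2 G}{17 + 2 G}$)
$Q{\left(q,I \right)} = I^{2} + q \left(-5 + q\right) \left(6 + I\right)$ ($Q{\left(q,I \right)} = \left(6 + I\right) \left(-5 + q\right) q + I^{2} = \left(-5 + q\right) \left(6 + I\right) q + I^{2} = q \left(-5 + q\right) \left(6 + I\right) + I^{2} = I^{2} + q \left(-5 + q\right) \left(6 + I\right)$)
$Q{\left(m{\left(6 \right)},-9 \right)} o{\left(32 \right)} = \left(\left(-9\right)^{2} - 30 \left(7 + 6\right) + 6 \left(7 + 6\right)^{2} - 9 \left(7 + 6\right)^{2} - - 45 \left(7 + 6\right)\right) 2 \cdot 32 \frac{1}{17 + 2 \cdot 32} = \left(81 - 390 + 6 \cdot 13^{2} - 9 \cdot 13^{2} - \left(-45\right) 13\right) 2 \cdot 32 \frac{1}{17 + 64} = \left(81 - 390 + 6 \cdot 169 - 1521 + 585\right) 2 \cdot 32 \cdot \frac{1}{81} = \left(81 - 390 + 1014 - 1521 + 585\right) 2 \cdot 32 \cdot \frac{1}{81} = \left(-231\right) \frac{64}{81} = - \frac{4928}{27}$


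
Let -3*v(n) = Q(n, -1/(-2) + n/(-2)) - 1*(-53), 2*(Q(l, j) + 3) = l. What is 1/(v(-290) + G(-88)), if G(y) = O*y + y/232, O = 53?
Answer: -87/403046 ≈ -0.00021586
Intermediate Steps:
Q(l, j) = -3 + l/2
G(y) = 12297*y/232 (G(y) = 53*y + y/232 = 12297*y/232)
v(n) = -50/3 - n/6 (v(n) = -((-3 + n/2) - 1*(-53))/3 = -((-3 + n/2) + 53)/3 = -(50 + n/2)/3 = -50/3 - n/6)
1/(v(-290) + G(-88)) = 1/((-50/3 - ⅙*(-290)) + (12297/232)*(-88)) = 1/((-50/3 + 145/3) - 135267/29) = 1/(95/3 - 135267/29) = 1/(-403046/87) = -87/403046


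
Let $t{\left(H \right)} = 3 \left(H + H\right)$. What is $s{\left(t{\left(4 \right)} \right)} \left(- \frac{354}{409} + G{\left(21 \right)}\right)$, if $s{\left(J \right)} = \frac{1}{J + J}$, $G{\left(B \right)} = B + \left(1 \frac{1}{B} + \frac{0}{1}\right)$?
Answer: $\frac{10834}{25767} \approx 0.42046$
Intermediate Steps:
$G{\left(B \right)} = B + \frac{1}{B}$ ($G{\left(B \right)} = B + \left(\frac{1}{B} + 0 \cdot 1\right) = B + \left(\frac{1}{B} + 0\right) = B + \frac{1}{B}$)
$t{\left(H \right)} = 6 H$ ($t{\left(H \right)} = 3 \cdot 2 H = 6 H$)
$s{\left(J \right)} = \frac{1}{2 J}$
$s{\left(t{\left(4 \right)} \right)} \left(- \frac{354}{409} + G{\left(21 \right)}\right) = \frac{1}{2 \cdot 6 \cdot 4} \left(- \frac{354}{409} + \left(21 + \frac{1}{21}\right)\right) = \frac{1}{2 \cdot 24} \left(\left(-354\right) \frac{1}{409} + \left(21 + \frac{1}{21}\right)\right) = \frac{1}{2} \cdot \frac{1}{24} \left(- \frac{354}{409} + \frac{442}{21}\right) = \frac{1}{48} \cdot \frac{173344}{8589} = \frac{10834}{25767}$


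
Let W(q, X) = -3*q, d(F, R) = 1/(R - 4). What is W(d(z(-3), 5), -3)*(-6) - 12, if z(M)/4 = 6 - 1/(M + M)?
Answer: 6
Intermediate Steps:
z(M) = 24 - 2/M (z(M) = 4*(6 - 1/(M + M)) = 4*(6 - 1/(2*M)) = 24 - 2/M)
d(F, R) = 1/(-4 + R)
W(d(z(-3), 5), -3)*(-6) - 12 = -3/(-4 + 5)*(-6) - 12 = -3/1*(-6) - 12 = -3*1*(-6) - 12 = -3*(-6) - 12 = 18 - 12 = 6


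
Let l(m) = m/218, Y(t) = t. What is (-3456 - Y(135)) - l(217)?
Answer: -783055/218 ≈ -3592.0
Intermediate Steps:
l(m) = m/218 (l(m) = m*(1/218) = m/218)
(-3456 - Y(135)) - l(217) = (-3456 - 1*135) - 217/218 = (-3456 - 135) - 1*217/218 = -3591 - 217/218 = -783055/218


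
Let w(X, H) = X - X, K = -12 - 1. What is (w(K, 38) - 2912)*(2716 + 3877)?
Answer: -19198816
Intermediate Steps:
K = -13
w(X, H) = 0
(w(K, 38) - 2912)*(2716 + 3877) = (0 - 2912)*(2716 + 3877) = -2912*6593 = -19198816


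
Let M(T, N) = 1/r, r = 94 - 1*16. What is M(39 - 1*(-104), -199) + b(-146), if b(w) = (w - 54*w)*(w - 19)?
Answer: -99588059/78 ≈ -1.2768e+6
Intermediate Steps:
r = 78 (r = 94 - 16 = 78)
b(w) = -53*w*(-19 + w) (b(w) = (-53*w)*(-19 + w) = -53*w*(-19 + w))
M(T, N) = 1/78
M(39 - 1*(-104), -199) + b(-146) = 1/78 + 53*(-146)*(19 - 1*(-146)) = 1/78 + 53*(-146)*(19 + 146) = 1/78 + 53*(-146)*165 = 1/78 - 1276770 = -99588059/78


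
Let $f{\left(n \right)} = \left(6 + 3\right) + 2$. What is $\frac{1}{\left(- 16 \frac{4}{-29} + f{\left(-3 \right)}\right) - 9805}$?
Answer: $- \frac{29}{283962} \approx -0.00010213$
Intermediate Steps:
$f{\left(n \right)} = 11$ ($f{\left(n \right)} = 9 + 2 = 11$)
$\frac{1}{\left(- 16 \frac{4}{-29} + f{\left(-3 \right)}\right) - 9805} = \frac{1}{\left(- 16 \frac{4}{-29} + 11\right) - 9805} = \frac{1}{\left(- 16 \cdot 4 \left(- \frac{1}{29}\right) + 11\right) - 9805} = \frac{1}{\left(\left(-16\right) \left(- \frac{4}{29}\right) + 11\right) - 9805} = \frac{1}{\left(\frac{64}{29} + 11\right) - 9805} = \frac{1}{\frac{383}{29} - 9805} = \frac{1}{- \frac{283962}{29}} = - \frac{29}{283962}$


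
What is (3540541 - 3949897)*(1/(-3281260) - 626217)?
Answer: 210284211617911719/820315 ≈ 2.5635e+11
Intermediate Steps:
(3540541 - 3949897)*(1/(-3281260) - 626217) = -409356*(-1/3281260 - 626217) = -409356*(-2054780793421/3281260) = 210284211617911719/820315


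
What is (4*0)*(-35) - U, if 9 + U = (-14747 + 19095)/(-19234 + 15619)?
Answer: 36883/3615 ≈ 10.203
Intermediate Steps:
U = -36883/3615 (U = -9 + (-14747 + 19095)/(-19234 + 15619) = -9 + 4348/(-3615) = -9 + 4348*(-1/3615) = -9 - 4348/3615 = -36883/3615 ≈ -10.203)
(4*0)*(-35) - U = (4*0)*(-35) - 1*(-36883/3615) = 0*(-35) + 36883/3615 = 0 + 36883/3615 = 36883/3615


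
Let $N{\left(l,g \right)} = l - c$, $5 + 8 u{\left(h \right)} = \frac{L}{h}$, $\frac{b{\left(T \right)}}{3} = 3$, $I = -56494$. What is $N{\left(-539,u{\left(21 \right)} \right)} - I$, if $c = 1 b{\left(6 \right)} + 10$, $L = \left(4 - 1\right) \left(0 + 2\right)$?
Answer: $55936$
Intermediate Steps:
$b{\left(T \right)} = 9$ ($b{\left(T \right)} = 3 \cdot 3 = 9$)
$L = 6$ ($L = 3 \cdot 2 = 6$)
$c = 19$ ($c = 1 \cdot 9 + 10 = 9 + 10 = 19$)
$u{\left(h \right)} = - \frac{5}{8} + \frac{3}{4 h}$ ($u{\left(h \right)} = - \frac{5}{8} + \frac{6 \frac{1}{h}}{8} = - \frac{5}{8} + \frac{3}{4 h}$)
$N{\left(l,g \right)} = -19 + l$ ($N{\left(l,g \right)} = l - 19 = -19 + l$)
$N{\left(-539,u{\left(21 \right)} \right)} - I = \left(-19 - 539\right) - -56494 = -558 + 56494 = 55936$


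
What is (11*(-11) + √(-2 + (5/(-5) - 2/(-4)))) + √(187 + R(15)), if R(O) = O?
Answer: -121 + √202 + I*√10/2 ≈ -106.79 + 1.5811*I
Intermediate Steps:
(11*(-11) + √(-2 + (5/(-5) - 2/(-4)))) + √(187 + R(15)) = (11*(-11) + √(-2 + (5/(-5) - 2/(-4)))) + √(187 + 15) = (-121 + √(-2 + (5*(-⅕) - 2*(-¼)))) + √202 = (-121 + √(-2 + (-1 + ½))) + √202 = (-121 + √(-2 - ½)) + √202 = (-121 + √(-5/2)) + √202 = (-121 + I*√10/2) + √202 = -121 + √202 + I*√10/2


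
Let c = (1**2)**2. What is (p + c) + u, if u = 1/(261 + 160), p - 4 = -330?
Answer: -136824/421 ≈ -325.00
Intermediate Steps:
p = -326 (p = 4 - 330 = -326)
u = 1/421 ≈ 0.0023753
c = 1 (c = 1**2 = 1)
(p + c) + u = (-326 + 1) + 1/421 = -325 + 1/421 = -136824/421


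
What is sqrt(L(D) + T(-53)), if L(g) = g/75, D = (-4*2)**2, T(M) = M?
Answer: I*sqrt(11733)/15 ≈ 7.2213*I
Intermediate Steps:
D = 64 (D = (-8)**2 = 64)
L(g) = g/75 (L(g) = g*(1/75) = g/75)
sqrt(L(D) + T(-53)) = sqrt((1/75)*64 - 53) = sqrt(64/75 - 53) = sqrt(-3911/75) = I*sqrt(11733)/15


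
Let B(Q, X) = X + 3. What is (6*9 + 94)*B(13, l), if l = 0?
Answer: 444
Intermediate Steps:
B(Q, X) = 3 + X
(6*9 + 94)*B(13, l) = (6*9 + 94)*(3 + 0) = (54 + 94)*3 = 148*3 = 444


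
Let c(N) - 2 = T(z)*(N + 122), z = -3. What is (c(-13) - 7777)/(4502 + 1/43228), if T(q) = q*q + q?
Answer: -307826588/194612457 ≈ -1.5817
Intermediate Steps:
T(q) = q + q² (T(q) = q² + q = q + q²)
c(N) = 734 + 6*N (c(N) = 2 + (-3*(1 - 3))*(N + 122) = 2 + (-3*(-2))*(122 + N) = 2 + 6*(122 + N) = 2 + (732 + 6*N) = 734 + 6*N)
(c(-13) - 7777)/(4502 + 1/43228) = ((734 + 6*(-13)) - 7777)/(4502 + 1/43228) = ((734 - 78) - 7777)/(4502 + 1/43228) = (656 - 7777)/(194612457/43228) = -7121*43228/194612457 = -307826588/194612457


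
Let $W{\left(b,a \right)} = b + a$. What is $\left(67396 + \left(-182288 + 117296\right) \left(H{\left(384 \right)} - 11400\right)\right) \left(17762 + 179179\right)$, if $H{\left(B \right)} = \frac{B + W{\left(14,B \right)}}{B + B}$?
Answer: $\frac{583662240404457}{4} \approx 1.4592 \cdot 10^{14}$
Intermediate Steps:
$W{\left(b,a \right)} = a + b$
$H{\left(B \right)} = \frac{14 + 2 B}{2 B}$ ($H{\left(B \right)} = \frac{B + \left(B + 14\right)}{B + B} = \frac{B + \left(14 + B\right)}{2 B} = \left(14 + 2 B\right) \frac{1}{2 B} = \frac{14 + 2 B}{2 B}$)
$\left(67396 + \left(-182288 + 117296\right) \left(H{\left(384 \right)} - 11400\right)\right) \left(17762 + 179179\right) = \left(67396 + \left(-182288 + 117296\right) \left(\frac{7 + 384}{384} - 11400\right)\right) \left(17762 + 179179\right) = \left(67396 - 64992 \left(\frac{1}{384} \cdot 391 - 11400\right)\right) 196941 = \left(67396 - 64992 \left(\frac{391}{384} - 11400\right)\right) 196941 = \left(67396 - - \frac{2963370493}{4}\right) 196941 = \left(67396 + \frac{2963370493}{4}\right) 196941 = \frac{2963640077}{4} \cdot 196941 = \frac{583662240404457}{4}$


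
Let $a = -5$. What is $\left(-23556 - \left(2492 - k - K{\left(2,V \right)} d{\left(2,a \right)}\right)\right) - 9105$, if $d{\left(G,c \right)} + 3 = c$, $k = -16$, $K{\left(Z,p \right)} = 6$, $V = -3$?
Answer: $-35217$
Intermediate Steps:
$d{\left(G,c \right)} = -3 + c$
$\left(-23556 - \left(2492 - k - K{\left(2,V \right)} d{\left(2,a \right)}\right)\right) - 9105 = \left(-23556 - \left(2508 - 6 \left(-3 - 5\right)\right)\right) - 9105 = \left(-23556 + \left(-2492 + \left(6 \left(-8\right) - 16\right)\right)\right) - 9105 = \left(-23556 - 2556\right) - 9105 = -26112 - 9105 = -35217$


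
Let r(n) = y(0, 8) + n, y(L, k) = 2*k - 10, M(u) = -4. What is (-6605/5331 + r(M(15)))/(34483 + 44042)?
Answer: 4057/418616775 ≈ 9.6914e-6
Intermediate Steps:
y(L, k) = -10 + 2*k
r(n) = 6 + n (r(n) = (-10 + 2*8) + n = (-10 + 16) + n = 6 + n)
(-6605/5331 + r(M(15)))/(34483 + 44042) = (-6605/5331 + (6 - 4))/(34483 + 44042) = (-6605*1/5331 + 2)/78525 = (-6605/5331 + 2)*(1/78525) = (4057/5331)*(1/78525) = 4057/418616775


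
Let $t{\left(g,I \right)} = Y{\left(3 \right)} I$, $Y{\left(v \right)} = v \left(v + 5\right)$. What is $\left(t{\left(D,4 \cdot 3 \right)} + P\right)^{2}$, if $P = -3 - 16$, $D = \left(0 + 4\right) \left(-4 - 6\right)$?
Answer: $72361$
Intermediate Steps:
$Y{\left(v \right)} = v \left(5 + v\right)$
$D = -40$ ($D = 4 \left(-10\right) = -40$)
$t{\left(g,I \right)} = 24 I$ ($t{\left(g,I \right)} = 3 \left(5 + 3\right) I = 3 \cdot 8 I = 24 I$)
$P = -19$ ($P = -3 - 16 = -19$)
$\left(t{\left(D,4 \cdot 3 \right)} + P\right)^{2} = \left(24 \cdot 4 \cdot 3 - 19\right)^{2} = \left(24 \cdot 12 - 19\right)^{2} = \left(288 - 19\right)^{2} = 269^{2} = 72361$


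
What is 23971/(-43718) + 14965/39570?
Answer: -14714630/86496063 ≈ -0.17012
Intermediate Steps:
23971/(-43718) + 14965/39570 = 23971*(-1/43718) + 14965*(1/39570) = -23971/43718 + 2993/7914 = -14714630/86496063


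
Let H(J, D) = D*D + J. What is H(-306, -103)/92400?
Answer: 10303/92400 ≈ 0.11150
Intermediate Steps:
H(J, D) = J + D**2 (H(J, D) = D**2 + J = J + D**2)
H(-306, -103)/92400 = (-306 + (-103)**2)/92400 = (-306 + 10609)*(1/92400) = 10303*(1/92400) = 10303/92400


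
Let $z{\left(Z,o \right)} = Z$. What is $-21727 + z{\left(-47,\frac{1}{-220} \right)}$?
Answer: $-21774$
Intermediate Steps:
$-21727 + z{\left(-47,\frac{1}{-220} \right)} = -21727 - 47 = -21774$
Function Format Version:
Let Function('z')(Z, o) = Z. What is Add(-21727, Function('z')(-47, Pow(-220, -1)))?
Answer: -21774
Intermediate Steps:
Add(-21727, Function('z')(-47, Pow(-220, -1))) = Add(-21727, -47) = -21774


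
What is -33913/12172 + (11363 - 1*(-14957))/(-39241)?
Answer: -1651147073/477641452 ≈ -3.4569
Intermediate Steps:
-33913/12172 + (11363 - 1*(-14957))/(-39241) = -33913*1/12172 + (11363 + 14957)*(-1/39241) = -33913/12172 + 26320*(-1/39241) = -33913/12172 - 26320/39241 = -1651147073/477641452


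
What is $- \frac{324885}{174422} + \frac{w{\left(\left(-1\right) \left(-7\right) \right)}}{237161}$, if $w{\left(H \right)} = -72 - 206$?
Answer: $- \frac{77098540801}{41366095942} \approx -1.8638$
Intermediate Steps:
$w{\left(H \right)} = -278$
$- \frac{324885}{174422} + \frac{w{\left(\left(-1\right) \left(-7\right) \right)}}{237161} = - \frac{324885}{174422} - \frac{278}{237161} = - \frac{77098540801}{41366095942}$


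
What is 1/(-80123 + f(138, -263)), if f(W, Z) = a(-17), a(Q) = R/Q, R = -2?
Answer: -17/1362089 ≈ -1.2481e-5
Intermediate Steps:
a(Q) = -2/Q
f(W, Z) = 2/17 (f(W, Z) = -2/(-17) = -2*(-1/17) = 2/17)
1/(-80123 + f(138, -263)) = 1/(-80123 + 2/17) = 1/(-1362089/17) = -17/1362089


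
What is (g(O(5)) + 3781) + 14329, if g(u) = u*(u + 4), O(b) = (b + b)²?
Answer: 28510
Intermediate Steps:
O(b) = 4*b² (O(b) = (2*b)² = 4*b²)
g(u) = u*(4 + u)
(g(O(5)) + 3781) + 14329 = ((4*5²)*(4 + 4*5²) + 3781) + 14329 = ((4*25)*(4 + 4*25) + 3781) + 14329 = (100*(4 + 100) + 3781) + 14329 = (100*104 + 3781) + 14329 = (10400 + 3781) + 14329 = 14181 + 14329 = 28510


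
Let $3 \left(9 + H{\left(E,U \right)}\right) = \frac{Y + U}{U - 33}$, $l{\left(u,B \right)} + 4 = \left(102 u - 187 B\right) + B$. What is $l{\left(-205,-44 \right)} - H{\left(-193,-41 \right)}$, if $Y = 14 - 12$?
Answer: $- \frac{941367}{74} \approx -12721.0$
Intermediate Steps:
$Y = 2$ ($Y = 14 - 12 = 2$)
$l{\left(u,B \right)} = -4 - 186 B + 102 u$ ($l{\left(u,B \right)} = -4 - \left(- 102 u + 186 B\right) = -4 - 186 B + 102 u$)
$H{\left(E,U \right)} = -9 + \frac{2 + U}{3 \left(-33 + U\right)}$ ($H{\left(E,U \right)} = -9 + \frac{\left(2 + U\right) \frac{1}{U - 33}}{3} = -9 + \frac{\left(2 + U\right) \frac{1}{-33 + U}}{3} = -9 + \frac{\frac{1}{-33 + U} \left(2 + U\right)}{3} = -9 + \frac{2 + U}{3 \left(-33 + U\right)}$)
$l{\left(-205,-44 \right)} - H{\left(-193,-41 \right)} = \left(-4 - -8184 + 102 \left(-205\right)\right) - \frac{893 - -1066}{3 \left(-33 - 41\right)} = \left(-4 + 8184 - 20910\right) - \frac{893 + 1066}{3 \left(-74\right)} = -12730 - \frac{1}{3} \left(- \frac{1}{74}\right) 1959 = -12730 - - \frac{653}{74} = -12730 + \frac{653}{74} = - \frac{941367}{74}$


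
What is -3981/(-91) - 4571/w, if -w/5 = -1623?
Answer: 31889854/738465 ≈ 43.184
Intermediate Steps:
w = 8115 (w = -5*(-1623) = 8115)
-3981/(-91) - 4571/w = -3981/(-91) - 4571/8115 = -3981*(-1/91) - 4571*1/8115 = 3981/91 - 4571/8115 = 31889854/738465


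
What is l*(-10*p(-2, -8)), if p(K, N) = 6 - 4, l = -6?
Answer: 120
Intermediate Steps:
p(K, N) = 2
l*(-10*p(-2, -8)) = -(-60)*2 = -6*(-20) = 120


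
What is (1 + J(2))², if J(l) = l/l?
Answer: 4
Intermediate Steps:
J(l) = 1
(1 + J(2))² = (1 + 1)² = 2² = 4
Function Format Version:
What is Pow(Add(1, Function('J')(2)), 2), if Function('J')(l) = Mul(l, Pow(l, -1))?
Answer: 4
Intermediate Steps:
Function('J')(l) = 1
Pow(Add(1, Function('J')(2)), 2) = Pow(Add(1, 1), 2) = Pow(2, 2) = 4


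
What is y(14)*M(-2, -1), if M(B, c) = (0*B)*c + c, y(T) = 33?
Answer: -33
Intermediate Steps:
M(B, c) = c (M(B, c) = 0*c + c = 0 + c = c)
y(14)*M(-2, -1) = 33*(-1) = -33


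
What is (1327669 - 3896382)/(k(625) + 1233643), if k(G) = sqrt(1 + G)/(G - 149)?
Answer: -358995489640567192/172410180828553999 + 611353694*sqrt(626)/172410180828553999 ≈ -2.0822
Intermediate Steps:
k(G) = sqrt(1 + G)/(-149 + G)
(1327669 - 3896382)/(k(625) + 1233643) = (1327669 - 3896382)/(sqrt(1 + 625)/(-149 + 625) + 1233643) = -2568713/(sqrt(626)/476 + 1233643) = -2568713/(1233643 + sqrt(626)/476)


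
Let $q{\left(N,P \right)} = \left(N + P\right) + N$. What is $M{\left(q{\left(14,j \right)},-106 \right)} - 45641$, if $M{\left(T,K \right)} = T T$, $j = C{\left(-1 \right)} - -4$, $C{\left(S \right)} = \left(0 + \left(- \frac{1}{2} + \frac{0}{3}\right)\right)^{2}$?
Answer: $- \frac{713615}{16} \approx -44601.0$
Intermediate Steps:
$C{\left(S \right)} = \frac{1}{4}$ ($C{\left(S \right)} = \left(0 + \left(\left(-1\right) \frac{1}{2} + 0 \cdot \frac{1}{3}\right)\right)^{2} = \left(0 + \left(- \frac{1}{2} + 0\right)\right)^{2} = \left(0 - \frac{1}{2}\right)^{2} = \left(- \frac{1}{2}\right)^{2} = \frac{1}{4}$)
$j = \frac{17}{4}$ ($j = \frac{1}{4} - -4 = \frac{1}{4} + 4 = \frac{17}{4} \approx 4.25$)
$q{\left(N,P \right)} = P + 2 N$
$M{\left(T,K \right)} = T^{2}$
$M{\left(q{\left(14,j \right)},-106 \right)} - 45641 = \left(\frac{17}{4} + 2 \cdot 14\right)^{2} - 45641 = \left(\frac{17}{4} + 28\right)^{2} - 45641 = \left(\frac{129}{4}\right)^{2} - 45641 = \frac{16641}{16} - 45641 = - \frac{713615}{16}$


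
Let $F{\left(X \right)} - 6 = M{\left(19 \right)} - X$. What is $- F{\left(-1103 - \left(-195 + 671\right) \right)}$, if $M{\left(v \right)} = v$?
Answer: $-1604$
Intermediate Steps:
$F{\left(X \right)} = 25 - X$ ($F{\left(X \right)} = 6 - \left(-19 + X\right) = 25 - X$)
$- F{\left(-1103 - \left(-195 + 671\right) \right)} = - (25 - \left(-1103 - \left(-195 + 671\right)\right)) = - (25 - \left(-1103 - 476\right)) = - (25 - -1579) = - (25 + 1579) = \left(-1\right) 1604 = -1604$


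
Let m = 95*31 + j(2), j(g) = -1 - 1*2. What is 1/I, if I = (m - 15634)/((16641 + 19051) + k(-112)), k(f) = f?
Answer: -8895/3173 ≈ -2.8033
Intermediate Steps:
j(g) = -3 (j(g) = -1 - 2 = -3)
m = 2942 (m = 95*31 - 3 = 2945 - 3 = 2942)
I = -3173/8895 (I = (2942 - 15634)/((16641 + 19051) - 112) = -12692/(35692 - 112) = -12692/35580 = -12692*1/35580 = -3173/8895 ≈ -0.35672)
1/I = 1/(-3173/8895) = -8895/3173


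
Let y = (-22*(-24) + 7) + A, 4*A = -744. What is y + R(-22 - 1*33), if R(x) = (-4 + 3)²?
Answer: 350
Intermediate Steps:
A = -186 (A = (¼)*(-744) = -186)
R(x) = 1 (R(x) = (-1)² = 1)
y = 349 (y = (-22*(-24) + 7) - 186 = (528 + 7) - 186 = 535 - 186 = 349)
y + R(-22 - 1*33) = 349 + 1 = 350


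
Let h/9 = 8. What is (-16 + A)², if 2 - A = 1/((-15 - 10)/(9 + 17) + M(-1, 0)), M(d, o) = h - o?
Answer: 669981456/3411409 ≈ 196.39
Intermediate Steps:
h = 72 (h = 9*8 = 72)
M(d, o) = 72 - o
A = 3668/1847 (A = 2 - 1/((-15 - 10)/(9 + 17) + (72 - 1*0)) = 2 - 1/(-25/26 + (72 + 0)) = 2 - 1/(-25*1/26 + 72) = 2 - 1/(-25/26 + 72) = 2 - 1/1847/26 = 2 - 1*26/1847 = 2 - 26/1847 = 3668/1847 ≈ 1.9859)
(-16 + A)² = (-16 + 3668/1847)² = (-25884/1847)² = 669981456/3411409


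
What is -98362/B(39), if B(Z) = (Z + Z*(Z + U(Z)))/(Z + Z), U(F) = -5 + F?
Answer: -98362/37 ≈ -2658.4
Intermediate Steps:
B(Z) = (Z + Z*(-5 + 2*Z))/(2*Z) (B(Z) = (Z + Z*(Z + (-5 + Z)))/(Z + Z) = (Z + Z*(-5 + 2*Z))/((2*Z)) = (Z + Z*(-5 + 2*Z))*(1/(2*Z)) = (Z + Z*(-5 + 2*Z))/(2*Z))
-98362/B(39) = -98362/(-2 + 39) = -98362/37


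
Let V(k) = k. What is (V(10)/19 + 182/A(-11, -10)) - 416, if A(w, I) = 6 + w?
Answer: -42928/95 ≈ -451.87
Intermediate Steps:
(V(10)/19 + 182/A(-11, -10)) - 416 = (10/19 + 182/(6 - 11)) - 416 = (10*(1/19) + 182/(-5)) - 416 = (10/19 + 182*(-⅕)) - 416 = (10/19 - 182/5) - 416 = -3408/95 - 416 = -42928/95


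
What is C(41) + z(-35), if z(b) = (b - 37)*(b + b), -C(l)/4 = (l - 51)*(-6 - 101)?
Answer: 760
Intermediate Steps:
C(l) = -21828 + 428*l (C(l) = -4*(l - 51)*(-6 - 101) = -4*(-51 + l)*(-107) = -4*(5457 - 107*l) = -21828 + 428*l)
z(b) = 2*b*(-37 + b) (z(b) = (-37 + b)*(2*b) = 2*b*(-37 + b))
C(41) + z(-35) = (-21828 + 428*41) + 2*(-35)*(-37 - 35) = (-21828 + 17548) + 2*(-35)*(-72) = -4280 + 5040 = 760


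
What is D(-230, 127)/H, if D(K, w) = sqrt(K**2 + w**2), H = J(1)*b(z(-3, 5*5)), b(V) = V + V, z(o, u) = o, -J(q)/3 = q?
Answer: sqrt(69029)/18 ≈ 14.596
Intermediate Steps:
J(q) = -3*q
b(V) = 2*V
H = 18 (H = (-3*1)*(2*(-3)) = -3*(-6) = 18)
D(-230, 127)/H = sqrt((-230)**2 + 127**2)/18 = sqrt(52900 + 16129)*(1/18) = sqrt(69029)*(1/18) = sqrt(69029)/18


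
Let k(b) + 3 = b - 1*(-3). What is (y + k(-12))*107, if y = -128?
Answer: -14980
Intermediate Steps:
k(b) = b (k(b) = -3 + (b - 1*(-3)) = -3 + (b + 3) = -3 + (3 + b) = b)
(y + k(-12))*107 = (-128 - 12)*107 = -140*107 = -14980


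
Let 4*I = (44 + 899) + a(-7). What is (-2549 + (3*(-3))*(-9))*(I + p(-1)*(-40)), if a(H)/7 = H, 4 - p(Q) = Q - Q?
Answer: -156718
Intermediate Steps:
p(Q) = 4 (p(Q) = 4 - (Q - Q) = 4 - 1*0 = 4 + 0 = 4)
a(H) = 7*H
I = 447/2 (I = ((44 + 899) + 7*(-7))/4 = (943 - 49)/4 = (¼)*894 = 447/2 ≈ 223.50)
(-2549 + (3*(-3))*(-9))*(I + p(-1)*(-40)) = (-2549 + (3*(-3))*(-9))*(447/2 + 4*(-40)) = (-2549 - 9*(-9))*(447/2 - 160) = (-2549 + 81)*(127/2) = -2468*127/2 = -156718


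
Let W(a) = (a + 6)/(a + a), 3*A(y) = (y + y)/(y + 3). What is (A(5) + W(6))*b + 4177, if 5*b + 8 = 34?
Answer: 125531/30 ≈ 4184.4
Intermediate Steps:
b = 26/5 (b = -8/5 + (⅕)*34 = -8/5 + 34/5 = 26/5 ≈ 5.2000)
A(y) = 2*y/(3*(3 + y)) (A(y) = ((y + y)/(y + 3))/3 = ((2*y)/(3 + y))/3 = (2*y/(3 + y))/3 = 2*y/(3*(3 + y)))
W(a) = (6 + a)/(2*a) (W(a) = (6 + a)/((2*a)) = (6 + a)*(1/(2*a)) = (6 + a)/(2*a))
(A(5) + W(6))*b + 4177 = ((⅔)*5/(3 + 5) + (½)*(6 + 6)/6)*(26/5) + 4177 = ((⅔)*5/8 + (½)*(⅙)*12)*(26/5) + 4177 = ((⅔)*5*(⅛) + 1)*(26/5) + 4177 = (5/12 + 1)*(26/5) + 4177 = (17/12)*(26/5) + 4177 = 221/30 + 4177 = 125531/30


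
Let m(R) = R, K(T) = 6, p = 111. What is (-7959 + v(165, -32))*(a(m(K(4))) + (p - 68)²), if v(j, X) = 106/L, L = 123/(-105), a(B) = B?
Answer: -612203795/41 ≈ -1.4932e+7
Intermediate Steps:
L = -41/35 (L = 123*(-1/105) = -41/35 ≈ -1.1714)
v(j, X) = -3710/41 (v(j, X) = 106/(-41/35) = 106*(-35/41) = -3710/41)
(-7959 + v(165, -32))*(a(m(K(4))) + (p - 68)²) = (-7959 - 3710/41)*(6 + (111 - 68)²) = -330029*(6 + 43²)/41 = -330029*(6 + 1849)/41 = -330029/41*1855 = -612203795/41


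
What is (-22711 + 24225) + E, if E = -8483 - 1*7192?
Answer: -14161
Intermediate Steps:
E = -15675 (E = -8483 - 7192 = -15675)
(-22711 + 24225) + E = (-22711 + 24225) - 15675 = 1514 - 15675 = -14161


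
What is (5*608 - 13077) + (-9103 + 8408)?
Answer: -10732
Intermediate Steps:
(5*608 - 13077) + (-9103 + 8408) = (3040 - 13077) - 695 = -10037 - 695 = -10732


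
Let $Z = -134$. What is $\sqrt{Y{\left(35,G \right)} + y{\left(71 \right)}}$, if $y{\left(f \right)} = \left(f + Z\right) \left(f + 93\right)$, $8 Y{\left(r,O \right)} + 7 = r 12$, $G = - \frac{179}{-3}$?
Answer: $\frac{i \sqrt{164486}}{4} \approx 101.39 i$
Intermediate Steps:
$G = \frac{179}{3}$ ($G = \left(-179\right) \left(- \frac{1}{3}\right) = \frac{179}{3} \approx 59.667$)
$Y{\left(r,O \right)} = - \frac{7}{8} + \frac{3 r}{2}$ ($Y{\left(r,O \right)} = - \frac{7}{8} + \frac{r 12}{8} = - \frac{7}{8} + \frac{12 r}{8} = - \frac{7}{8} + \frac{3 r}{2}$)
$y{\left(f \right)} = \left(-134 + f\right) \left(93 + f\right)$ ($y{\left(f \right)} = \left(f - 134\right) \left(f + 93\right) = \left(-134 + f\right) \left(93 + f\right)$)
$\sqrt{Y{\left(35,G \right)} + y{\left(71 \right)}} = \sqrt{\left(- \frac{7}{8} + \frac{3}{2} \cdot 35\right) - \left(15373 - 5041\right)} = \sqrt{\left(- \frac{7}{8} + \frac{105}{2}\right) - 10332} = \sqrt{\frac{413}{8} - 10332} = \sqrt{- \frac{82243}{8}} = \frac{i \sqrt{164486}}{4}$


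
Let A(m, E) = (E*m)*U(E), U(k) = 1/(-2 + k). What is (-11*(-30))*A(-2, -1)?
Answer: -220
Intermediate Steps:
A(m, E) = E*m/(-2 + E) (A(m, E) = (E*m)/(-2 + E) = E*m/(-2 + E))
(-11*(-30))*A(-2, -1) = (-11*(-30))*(-1*(-2)/(-2 - 1)) = 330*(-1*(-2)/(-3)) = 330*(-1*(-2)*(-⅓)) = 330*(-⅔) = -220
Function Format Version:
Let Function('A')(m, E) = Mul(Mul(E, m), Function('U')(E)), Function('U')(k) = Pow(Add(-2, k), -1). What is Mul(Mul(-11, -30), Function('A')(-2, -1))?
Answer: -220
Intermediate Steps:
Function('A')(m, E) = Mul(E, m, Pow(Add(-2, E), -1)) (Function('A')(m, E) = Mul(Mul(E, m), Pow(Add(-2, E), -1)) = Mul(E, m, Pow(Add(-2, E), -1)))
Mul(Mul(-11, -30), Function('A')(-2, -1)) = Mul(Mul(-11, -30), Mul(-1, -2, Pow(Add(-2, -1), -1))) = Mul(330, Mul(-1, -2, Pow(-3, -1))) = Mul(330, Mul(-1, -2, Rational(-1, 3))) = Mul(330, Rational(-2, 3)) = -220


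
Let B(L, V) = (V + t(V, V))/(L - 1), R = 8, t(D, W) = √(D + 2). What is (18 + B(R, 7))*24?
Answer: 3264/7 ≈ 466.29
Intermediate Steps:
t(D, W) = √(2 + D)
B(L, V) = (V + √(2 + V))/(-1 + L) (B(L, V) = (V + √(2 + V))/(L - 1) = (V + √(2 + V))/(-1 + L))
(18 + B(R, 7))*24 = (18 + (7 + √(2 + 7))/(-1 + 8))*24 = (18 + (7 + √9)/7)*24 = (18 + (7 + 3)/7)*24 = (18 + (⅐)*10)*24 = (18 + 10/7)*24 = (136/7)*24 = 3264/7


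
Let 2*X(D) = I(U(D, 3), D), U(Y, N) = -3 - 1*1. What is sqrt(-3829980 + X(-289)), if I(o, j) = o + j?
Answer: I*sqrt(15320506)/2 ≈ 1957.1*I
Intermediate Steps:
U(Y, N) = -4 (U(Y, N) = -3 - 1 = -4)
I(o, j) = j + o
X(D) = -2 + D/2 (X(D) = (D - 4)/2 = (-4 + D)/2 = -2 + D/2)
sqrt(-3829980 + X(-289)) = sqrt(-3829980 + (-2 + (1/2)*(-289))) = sqrt(-3829980 + (-2 - 289/2)) = sqrt(-3829980 - 293/2) = sqrt(-7660253/2) = I*sqrt(15320506)/2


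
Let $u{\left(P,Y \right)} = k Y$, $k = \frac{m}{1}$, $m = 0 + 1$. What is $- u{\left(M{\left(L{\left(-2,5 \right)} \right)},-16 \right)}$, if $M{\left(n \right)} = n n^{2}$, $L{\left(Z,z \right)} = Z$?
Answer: $16$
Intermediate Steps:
$m = 1$
$M{\left(n \right)} = n^{3}$
$k = 1$ ($k = 1 \cdot 1^{-1} = 1 \cdot 1 = 1$)
$u{\left(P,Y \right)} = Y$ ($u{\left(P,Y \right)} = 1 Y = Y$)
$- u{\left(M{\left(L{\left(-2,5 \right)} \right)},-16 \right)} = \left(-1\right) \left(-16\right) = 16$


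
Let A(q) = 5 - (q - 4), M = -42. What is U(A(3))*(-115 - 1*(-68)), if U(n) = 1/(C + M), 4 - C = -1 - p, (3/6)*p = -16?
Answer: 47/69 ≈ 0.68116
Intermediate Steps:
p = -32 (p = 2*(-16) = -32)
A(q) = 9 - q (A(q) = 5 - (-4 + q) = 5 + (4 - q) = 9 - q)
C = -27 (C = 4 - (-1 - 1*(-32)) = 4 - (-1 + 32) = 4 - 1*31 = 4 - 31 = -27)
U(n) = -1/69 (U(n) = 1/(-27 - 42) = 1/(-69) = -1/69)
U(A(3))*(-115 - 1*(-68)) = -(-115 - 1*(-68))/69 = -(-115 + 68)/69 = -1/69*(-47) = 47/69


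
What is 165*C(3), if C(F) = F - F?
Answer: 0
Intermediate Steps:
C(F) = 0
165*C(3) = 165*0 = 0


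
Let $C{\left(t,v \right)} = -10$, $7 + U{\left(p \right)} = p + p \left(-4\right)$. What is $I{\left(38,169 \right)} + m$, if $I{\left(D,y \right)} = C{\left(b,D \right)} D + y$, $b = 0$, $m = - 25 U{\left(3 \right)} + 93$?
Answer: $282$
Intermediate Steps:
$U{\left(p \right)} = -7 - 3 p$ ($U{\left(p \right)} = -7 + \left(p + p \left(-4\right)\right) = -7 + \left(p - 4 p\right) = -7 - 3 p$)
$m = 493$ ($m = - 25 \left(-7 - 9\right) + 93 = \left(-25\right) \left(-16\right) + 93 = 400 + 93 = 493$)
$I{\left(D,y \right)} = y - 10 D$ ($I{\left(D,y \right)} = - 10 D + y = y - 10 D$)
$I{\left(38,169 \right)} + m = \left(169 - 380\right) + 493 = -211 + 493 = 282$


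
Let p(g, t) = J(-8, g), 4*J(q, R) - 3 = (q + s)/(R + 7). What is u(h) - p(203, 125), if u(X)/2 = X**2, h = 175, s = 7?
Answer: 51449371/840 ≈ 61249.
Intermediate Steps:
J(q, R) = 3/4 + (7 + q)/(4*(7 + R)) (J(q, R) = 3/4 + ((q + 7)/(R + 7))/4 = 3/4 + ((7 + q)/(7 + R))/4 = 3/4 + (7 + q)/(4*(7 + R)))
p(g, t) = (20 + 3*g)/(4*(7 + g)) (p(g, t) = (28 - 8 + 3*g)/(4*(7 + g)) = (20 + 3*g)/(4*(7 + g)))
u(X) = 2*X**2
u(h) - p(203, 125) = 2*175**2 - (20 + 3*203)/(4*(7 + 203)) = 2*30625 - (20 + 609)/(4*210) = 61250 - 629/(4*210) = 61250 - 1*629/840 = 61250 - 629/840 = 51449371/840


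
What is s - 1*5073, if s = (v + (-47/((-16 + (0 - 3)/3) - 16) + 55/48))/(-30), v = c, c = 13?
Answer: -80364541/15840 ≈ -5073.5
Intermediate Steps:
v = 13
s = -8221/15840 (s = (13 + (-47/((-16 + (0 - 3)/3) - 16) + 55/48))/(-30) = (13 + (-47/((-16 - 3*⅓) - 16) + 55*(1/48)))*(-1/30) = (13 + (-47/((-16 - 1) - 16) + 55/48))*(-1/30) = (13 + (-47/(-17 - 16) + 55/48))*(-1/30) = (13 + (-47/(-33) + 55/48))*(-1/30) = (13 + (-47*(-1/33) + 55/48))*(-1/30) = (13 + (47/33 + 55/48))*(-1/30) = (13 + 1357/528)*(-1/30) = (8221/528)*(-1/30) = -8221/15840 ≈ -0.51900)
s - 1*5073 = -8221/15840 - 1*5073 = -8221/15840 - 5073 = -80364541/15840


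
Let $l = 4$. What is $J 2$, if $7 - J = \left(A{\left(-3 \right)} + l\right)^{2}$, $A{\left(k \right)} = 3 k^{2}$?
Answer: $-1908$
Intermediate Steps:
$J = -954$ ($J = 7 - \left(3 \left(-3\right)^{2} + 4\right)^{2} = 7 - \left(3 \cdot 9 + 4\right)^{2} = 7 - \left(27 + 4\right)^{2} = 7 - 31^{2} = 7 - 961 = -954$)
$J 2 = \left(-954\right) 2 = -1908$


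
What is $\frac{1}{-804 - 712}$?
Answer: $- \frac{1}{1516} \approx -0.00065963$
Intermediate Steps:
$\frac{1}{-804 - 712} = \frac{1}{-1516} = - \frac{1}{1516}$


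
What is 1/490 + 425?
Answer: 208251/490 ≈ 425.00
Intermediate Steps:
1/490 + 425 = 208251/490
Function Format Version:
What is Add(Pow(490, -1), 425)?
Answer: Rational(208251, 490) ≈ 425.00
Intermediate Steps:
Add(Pow(490, -1), 425) = Add(Rational(1, 490), 425) = Rational(208251, 490)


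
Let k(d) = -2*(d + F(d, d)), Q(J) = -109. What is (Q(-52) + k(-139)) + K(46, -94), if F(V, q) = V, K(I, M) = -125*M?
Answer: 12197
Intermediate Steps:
k(d) = -4*d (k(d) = -2*(d + d) = -4*d)
(Q(-52) + k(-139)) + K(46, -94) = (-109 - 4*(-139)) - 125*(-94) = (-109 + 556) + 11750 = 447 + 11750 = 12197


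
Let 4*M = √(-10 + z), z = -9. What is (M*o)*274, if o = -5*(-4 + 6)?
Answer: -685*I*√19 ≈ -2985.8*I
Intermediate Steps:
o = -10 (o = -5*2 = -10)
M = I*√19/4 (M = √(-10 - 9)/4 = √(-19)/4 = (I*√19)/4 = I*√19/4 ≈ 1.0897*I)
(M*o)*274 = ((I*√19/4)*(-10))*274 = -5*I*√19/2*274 = -685*I*√19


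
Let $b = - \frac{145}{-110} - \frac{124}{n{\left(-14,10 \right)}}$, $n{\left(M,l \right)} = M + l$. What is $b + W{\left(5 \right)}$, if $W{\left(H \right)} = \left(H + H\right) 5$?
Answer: $\frac{1811}{22} \approx 82.318$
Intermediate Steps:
$W{\left(H \right)} = 10 H$ ($W{\left(H \right)} = 2 H 5 = 10 H$)
$b = \frac{711}{22}$ ($b = - \frac{145}{-110} - \frac{124}{-14 + 10} = \left(-145\right) \left(- \frac{1}{110}\right) - \frac{124}{-4} = \frac{29}{22} - -31 = \frac{29}{22} + 31 = \frac{711}{22} \approx 32.318$)
$b + W{\left(5 \right)} = \frac{711}{22} + 10 \cdot 5 = \frac{711}{22} + 50 = \frac{1811}{22}$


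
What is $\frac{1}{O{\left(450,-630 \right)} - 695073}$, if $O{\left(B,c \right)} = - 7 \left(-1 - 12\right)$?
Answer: $- \frac{1}{694982} \approx -1.4389 \cdot 10^{-6}$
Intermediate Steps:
$O{\left(B,c \right)} = 91$ ($O{\left(B,c \right)} = \left(-7\right) \left(-13\right) = 91$)
$\frac{1}{O{\left(450,-630 \right)} - 695073} = \frac{1}{91 - 695073} = \frac{1}{-694982} = - \frac{1}{694982}$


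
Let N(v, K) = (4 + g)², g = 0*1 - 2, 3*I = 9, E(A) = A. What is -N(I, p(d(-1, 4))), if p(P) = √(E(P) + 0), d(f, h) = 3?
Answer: -4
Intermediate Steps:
p(P) = √P (p(P) = √(P + 0) = √P)
I = 3 (I = (⅓)*9 = 3)
g = -2 (g = 0 - 2 = -2)
N(v, K) = 4 (N(v, K) = (4 - 2)² = 2² = 4)
-N(I, p(d(-1, 4))) = -1*4 = -4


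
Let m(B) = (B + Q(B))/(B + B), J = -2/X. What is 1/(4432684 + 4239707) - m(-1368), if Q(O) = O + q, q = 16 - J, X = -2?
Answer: -2621952575/2636406864 ≈ -0.99452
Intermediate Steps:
J = 1 (J = -2/(-2) = -2*(-1/2) = 1)
q = 15 (q = 16 - 1*1 = 16 - 1 = 15)
Q(O) = 15 + O (Q(O) = O + 15 = 15 + O)
m(B) = (15 + 2*B)/(2*B) (m(B) = (B + (15 + B))/(B + B) = (15 + 2*B)/((2*B)) = (15 + 2*B)*(1/(2*B)) = (15 + 2*B)/(2*B))
1/(4432684 + 4239707) - m(-1368) = 1/(4432684 + 4239707) - (15/2 - 1368)/(-1368) = 1/8672391 - (-1)*(-2721)/(1368*2) = 1/8672391 - 1*907/912 = 1/8672391 - 907/912 = -2621952575/2636406864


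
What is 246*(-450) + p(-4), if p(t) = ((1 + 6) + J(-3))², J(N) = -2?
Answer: -110675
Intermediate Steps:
p(t) = 25 (p(t) = ((1 + 6) - 2)² = (7 - 2)² = 5² = 25)
246*(-450) + p(-4) = 246*(-450) + 25 = -110700 + 25 = -110675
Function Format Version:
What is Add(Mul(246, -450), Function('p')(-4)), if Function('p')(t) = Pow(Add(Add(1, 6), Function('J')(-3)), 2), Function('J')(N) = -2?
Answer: -110675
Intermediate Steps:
Function('p')(t) = 25 (Function('p')(t) = Pow(Add(Add(1, 6), -2), 2) = Pow(Add(7, -2), 2) = Pow(5, 2) = 25)
Add(Mul(246, -450), Function('p')(-4)) = Add(Mul(246, -450), 25) = Add(-110700, 25) = -110675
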